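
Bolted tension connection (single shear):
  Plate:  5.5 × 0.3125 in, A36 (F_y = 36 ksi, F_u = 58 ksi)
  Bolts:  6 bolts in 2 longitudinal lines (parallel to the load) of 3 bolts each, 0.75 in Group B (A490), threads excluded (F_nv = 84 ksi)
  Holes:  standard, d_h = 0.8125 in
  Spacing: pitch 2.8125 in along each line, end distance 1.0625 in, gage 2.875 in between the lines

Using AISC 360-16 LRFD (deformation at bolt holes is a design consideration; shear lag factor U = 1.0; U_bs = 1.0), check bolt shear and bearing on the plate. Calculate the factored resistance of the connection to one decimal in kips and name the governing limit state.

119.3 kips (bearing governs)

Bolt shear: A_b = π(0.75)²/4 = 0.44179 in². φR_n = 0.75 × 84 × 0.44179 × 6 × 1 = 167.0 kips.
Bearing (0.3125 in plate, F_u = 58 ksi): end bolts L_c = 1.0625 − 0.8125/2 = 0.65625, R_n = min(1.2×0.65625×0.3125×58, 2.4×0.75×0.3125×58) = 14.273 kips/bolt; interior L_c = 2.8125 − 0.8125 = 2, R_n = 32.625 kips/bolt. φR_n = 0.75 × (2×14.273 + 4×32.625) = 119.3 kips.
Governing: min(167.0, 119.3) = 119.3 kips → bearing.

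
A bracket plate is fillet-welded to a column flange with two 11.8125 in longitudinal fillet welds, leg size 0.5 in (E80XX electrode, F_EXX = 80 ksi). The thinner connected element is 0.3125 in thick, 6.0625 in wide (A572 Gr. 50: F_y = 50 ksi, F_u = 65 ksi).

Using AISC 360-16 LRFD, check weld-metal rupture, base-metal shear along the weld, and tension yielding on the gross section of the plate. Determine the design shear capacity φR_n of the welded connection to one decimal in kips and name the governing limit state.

Weld metal: throat = 0.707×0.5 = 0.3535 in, L = 2×11.8125 = 23.625 in. φR_n = 0.75 × 0.6 × 80 × 0.3535 × 23.625 = 300.7 kips.
Base metal shear (0.3125 in plate): yield φR_n = 1.0×0.6×50×0.3125×23.625 = 221.5 kips; rupture φR_n = 0.75×0.6×65×0.3125×23.625 = 215.9 kips; take 215.9 kips (rupture).
Tension yield (gross): A_g = 6.0625×0.3125 = 1.8945 in². φR_n = 0.90 × 50 × 1.8945 = 85.3 kips.
Governing: min(300.7, 215.9, 85.3) = 85.3 kips → gross-section yield.

85.3 kips (gross-section yield governs)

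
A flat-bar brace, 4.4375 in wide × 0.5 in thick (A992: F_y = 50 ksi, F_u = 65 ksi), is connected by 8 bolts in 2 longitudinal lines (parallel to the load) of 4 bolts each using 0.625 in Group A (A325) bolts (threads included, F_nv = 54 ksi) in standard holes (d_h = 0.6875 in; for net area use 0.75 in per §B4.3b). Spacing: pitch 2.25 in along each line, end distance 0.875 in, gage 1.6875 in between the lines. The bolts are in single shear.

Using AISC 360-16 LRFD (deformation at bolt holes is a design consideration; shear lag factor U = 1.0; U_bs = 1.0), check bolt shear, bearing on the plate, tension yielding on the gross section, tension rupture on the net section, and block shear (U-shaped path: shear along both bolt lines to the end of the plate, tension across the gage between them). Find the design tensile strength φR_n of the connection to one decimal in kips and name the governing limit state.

71.6 kips (net-section rupture governs)

Bolt shear: A_b = π(0.625)²/4 = 0.3068 in². φR_n = 0.75 × 54 × 0.3068 × 8 × 1 = 99.4 kips.
Bearing (0.5 in plate, F_u = 65 ksi): end bolts L_c = 0.875 − 0.6875/2 = 0.53125, R_n = min(1.2×0.53125×0.5×65, 2.4×0.625×0.5×65) = 20.719 kips/bolt; interior L_c = 2.25 − 0.6875 = 1.5625, R_n = 48.75 kips/bolt. φR_n = 0.75 × (2×20.719 + 6×48.75) = 250.5 kips.
Tension yield (gross): A_g = 4.4375×0.5 = 2.2188 in². φR_n = 0.90 × 50 × 2.2188 = 99.8 kips.
Tension rupture (net): A_n = (4.4375 − 2×0.75)×0.5 = 1.4688 in² (U = 1.0, A_e = A_n). φR_n = 0.75 × 65 × 1.4688 = 71.6 kips.
Block shear: shear path 2×[0.875+3×2.25] = 2×7.625 in, A_gv = 7.625, A_nv = 2×(7.625 − 3.5×0.75)×0.5 = 5 in²; tension across gage: (1.6875 − 1×0.75)×0.5 = 0.46875 in². R_n = min(0.6×65×5, 0.6×50×7.625) + 1.0×65×0.46875 = min(195, 228.75) + 30.469 = 225.47 kips. φR_n = 0.75 × 225.47 = 169.1 kips.
Governing: min(99.4, 250.5, 99.8, 71.6, 169.1) = 71.6 kips → net-section rupture.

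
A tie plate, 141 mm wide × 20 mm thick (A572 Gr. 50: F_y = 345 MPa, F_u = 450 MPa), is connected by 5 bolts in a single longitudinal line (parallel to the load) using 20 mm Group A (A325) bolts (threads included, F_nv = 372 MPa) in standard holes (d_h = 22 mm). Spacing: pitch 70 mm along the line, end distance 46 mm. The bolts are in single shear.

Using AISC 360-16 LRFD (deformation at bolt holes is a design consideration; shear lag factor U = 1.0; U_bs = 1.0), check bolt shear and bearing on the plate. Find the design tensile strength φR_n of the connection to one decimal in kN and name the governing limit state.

438.3 kN (bolt shear governs)

Bolt shear: A_b = π(20)²/4 = 314.16 mm². φR_n = 0.75 × 372 × 314.16 × 5 × 1 = 438.3 kN.
Bearing (20 mm plate, F_u = 450 MPa): end bolts L_c = 46 − 22/2 = 35, R_n = min(1.2×35×20×450, 2.4×20×20×450) = 378 kN/bolt; interior L_c = 70 − 22 = 48, R_n = 432 kN/bolt. φR_n = 0.75 × (1×378 + 4×432) = 1579.5 kN.
Governing: min(438.3, 1579.5) = 438.3 kN → bolt shear.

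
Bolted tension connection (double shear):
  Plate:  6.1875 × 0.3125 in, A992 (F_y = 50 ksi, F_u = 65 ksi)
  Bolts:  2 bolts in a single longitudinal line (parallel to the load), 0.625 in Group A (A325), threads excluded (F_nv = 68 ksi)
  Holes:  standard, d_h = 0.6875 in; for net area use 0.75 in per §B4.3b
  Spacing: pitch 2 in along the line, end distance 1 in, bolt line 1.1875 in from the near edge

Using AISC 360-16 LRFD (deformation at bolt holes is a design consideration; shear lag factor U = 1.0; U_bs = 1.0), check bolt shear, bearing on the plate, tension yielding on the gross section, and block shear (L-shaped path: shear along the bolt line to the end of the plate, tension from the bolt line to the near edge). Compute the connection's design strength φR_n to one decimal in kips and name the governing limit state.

Bolt shear: A_b = π(0.625)²/4 = 0.3068 in². φR_n = 0.75 × 68 × 0.3068 × 2 × 2 = 62.6 kips.
Bearing (0.3125 in plate, F_u = 65 ksi): end bolts L_c = 1 − 0.6875/2 = 0.65625, R_n = min(1.2×0.65625×0.3125×65, 2.4×0.625×0.3125×65) = 15.996 kips/bolt; interior L_c = 2 − 0.6875 = 1.3125, R_n = 30.469 kips/bolt. φR_n = 0.75 × (1×15.996 + 1×30.469) = 34.8 kips.
Tension yield (gross): A_g = 6.1875×0.3125 = 1.9336 in². φR_n = 0.90 × 50 × 1.9336 = 87.0 kips.
Block shear: shear path 1×[1+1×2] = 1×3 in, A_gv = 0.9375, A_nv = 1×(3 − 1.5×0.75)×0.3125 = 0.58594 in²; tension to near edge: (1.1875 − 0.5×0.75)×0.3125 = 0.25391 in². R_n = min(0.6×65×0.58594, 0.6×50×0.9375) + 1.0×65×0.25391 = min(22.852, 28.125) + 16.504 = 39.356 kips. φR_n = 0.75 × 39.356 = 29.5 kips.
Governing: min(62.6, 34.8, 87.0, 29.5) = 29.5 kips → block shear.

29.5 kips (block shear governs)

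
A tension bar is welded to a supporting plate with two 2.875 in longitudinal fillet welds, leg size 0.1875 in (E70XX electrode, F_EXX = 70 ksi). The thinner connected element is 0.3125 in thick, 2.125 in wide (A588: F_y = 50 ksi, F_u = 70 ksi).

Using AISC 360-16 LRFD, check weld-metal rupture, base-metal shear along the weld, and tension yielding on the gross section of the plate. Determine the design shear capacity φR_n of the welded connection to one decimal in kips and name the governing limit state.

24.0 kips (weld metal governs)

Weld metal: throat = 0.707×0.1875 = 0.13256 in, L = 2×2.875 = 5.75 in. φR_n = 0.75 × 0.6 × 70 × 0.13256 × 5.75 = 24.0 kips.
Base metal shear (0.3125 in plate): yield φR_n = 1.0×0.6×50×0.3125×5.75 = 53.9 kips; rupture φR_n = 0.75×0.6×70×0.3125×5.75 = 56.6 kips; take 53.9 kips (yield).
Tension yield (gross): A_g = 2.125×0.3125 = 0.66406 in². φR_n = 0.90 × 50 × 0.66406 = 29.9 kips.
Governing: min(24.0, 53.9, 29.9) = 24.0 kips → weld metal.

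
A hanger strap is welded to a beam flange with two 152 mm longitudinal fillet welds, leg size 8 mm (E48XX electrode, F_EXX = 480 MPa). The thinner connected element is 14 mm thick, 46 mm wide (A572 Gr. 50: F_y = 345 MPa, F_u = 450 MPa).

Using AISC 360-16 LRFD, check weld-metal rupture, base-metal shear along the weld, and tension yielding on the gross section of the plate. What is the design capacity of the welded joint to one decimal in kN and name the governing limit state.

200.0 kN (gross-section yield governs)

Weld metal: throat = 0.707×8 = 5.656 mm, L = 2×152 = 304 mm. φR_n = 0.75 × 0.6 × 480 × 5.656 × 304 = 371.4 kN.
Base metal shear (14 mm plate): yield φR_n = 1.0×0.6×345×14×304 = 881.0 kN; rupture φR_n = 0.75×0.6×450×14×304 = 861.8 kN; take 861.8 kN (rupture).
Tension yield (gross): A_g = 46×14 = 644 mm². φR_n = 0.90 × 345 × 644 = 200.0 kN.
Governing: min(371.4, 861.8, 200.0) = 200.0 kN → gross-section yield.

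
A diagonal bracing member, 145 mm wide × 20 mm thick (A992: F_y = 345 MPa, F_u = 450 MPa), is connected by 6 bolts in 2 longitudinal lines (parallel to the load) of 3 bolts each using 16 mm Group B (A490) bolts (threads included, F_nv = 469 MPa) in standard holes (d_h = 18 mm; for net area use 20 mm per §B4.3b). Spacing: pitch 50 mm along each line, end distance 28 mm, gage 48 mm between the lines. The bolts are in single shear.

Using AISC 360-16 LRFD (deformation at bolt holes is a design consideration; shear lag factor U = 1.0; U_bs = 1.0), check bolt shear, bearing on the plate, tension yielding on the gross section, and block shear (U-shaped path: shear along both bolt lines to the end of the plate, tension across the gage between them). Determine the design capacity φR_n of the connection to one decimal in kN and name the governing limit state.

424.3 kN (bolt shear governs)

Bolt shear: A_b = π(16)²/4 = 201.06 mm². φR_n = 0.75 × 469 × 201.06 × 6 × 1 = 424.3 kN.
Bearing (20 mm plate, F_u = 450 MPa): end bolts L_c = 28 − 18/2 = 19, R_n = min(1.2×19×20×450, 2.4×16×20×450) = 205.2 kN/bolt; interior L_c = 50 − 18 = 32, R_n = 345.6 kN/bolt. φR_n = 0.75 × (2×205.2 + 4×345.6) = 1344.6 kN.
Tension yield (gross): A_g = 145×20 = 2900 mm². φR_n = 0.90 × 345 × 2900 = 900.5 kN.
Block shear: shear path 2×[28+2×50] = 2×128 mm, A_gv = 5120, A_nv = 2×(128 − 2.5×20)×20 = 3120 mm²; tension across gage: (48 − 1×20)×20 = 560 mm². R_n = min(0.6×450×3120, 0.6×345×5120) + 1.0×450×560 = min(842.4, 1059.8) + 252 = 1094.4 kN. φR_n = 0.75 × 1094.4 = 820.8 kN.
Governing: min(424.3, 1344.6, 900.5, 820.8) = 424.3 kN → bolt shear.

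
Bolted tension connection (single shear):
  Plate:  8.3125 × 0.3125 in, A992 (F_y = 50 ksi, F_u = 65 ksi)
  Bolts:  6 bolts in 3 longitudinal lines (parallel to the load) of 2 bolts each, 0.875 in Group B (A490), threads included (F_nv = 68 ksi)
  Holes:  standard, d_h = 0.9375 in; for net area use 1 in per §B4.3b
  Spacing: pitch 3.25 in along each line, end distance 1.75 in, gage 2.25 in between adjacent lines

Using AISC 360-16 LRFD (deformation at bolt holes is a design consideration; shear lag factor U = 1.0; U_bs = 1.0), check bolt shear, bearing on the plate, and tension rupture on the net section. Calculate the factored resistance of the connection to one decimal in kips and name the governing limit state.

80.9 kips (net-section rupture governs)

Bolt shear: A_b = π(0.875)²/4 = 0.60132 in². φR_n = 0.75 × 68 × 0.60132 × 6 × 1 = 184.0 kips.
Bearing (0.3125 in plate, F_u = 65 ksi): end bolts L_c = 1.75 − 0.9375/2 = 1.28125, R_n = min(1.2×1.28125×0.3125×65, 2.4×0.875×0.3125×65) = 31.23 kips/bolt; interior L_c = 3.25 − 0.9375 = 2.3125, R_n = 42.656 kips/bolt. φR_n = 0.75 × (3×31.23 + 3×42.656) = 166.2 kips.
Tension rupture (net): A_n = (8.3125 − 3×1)×0.3125 = 1.6602 in² (U = 1.0, A_e = A_n). φR_n = 0.75 × 65 × 1.6602 = 80.9 kips.
Governing: min(184.0, 166.2, 80.9) = 80.9 kips → net-section rupture.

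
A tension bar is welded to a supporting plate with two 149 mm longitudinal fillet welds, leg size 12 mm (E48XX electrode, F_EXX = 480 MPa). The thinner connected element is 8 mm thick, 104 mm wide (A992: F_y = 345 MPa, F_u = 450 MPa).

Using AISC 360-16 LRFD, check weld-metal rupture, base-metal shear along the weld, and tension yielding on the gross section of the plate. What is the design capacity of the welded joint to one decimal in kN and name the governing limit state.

Weld metal: throat = 0.707×12 = 8.484 mm, L = 2×149 = 298 mm. φR_n = 0.75 × 0.6 × 480 × 8.484 × 298 = 546.1 kN.
Base metal shear (8 mm plate): yield φR_n = 1.0×0.6×345×8×298 = 493.5 kN; rupture φR_n = 0.75×0.6×450×8×298 = 482.8 kN; take 482.8 kN (rupture).
Tension yield (gross): A_g = 104×8 = 832 mm². φR_n = 0.90 × 345 × 832 = 258.3 kN.
Governing: min(546.1, 482.8, 258.3) = 258.3 kN → gross-section yield.

258.3 kN (gross-section yield governs)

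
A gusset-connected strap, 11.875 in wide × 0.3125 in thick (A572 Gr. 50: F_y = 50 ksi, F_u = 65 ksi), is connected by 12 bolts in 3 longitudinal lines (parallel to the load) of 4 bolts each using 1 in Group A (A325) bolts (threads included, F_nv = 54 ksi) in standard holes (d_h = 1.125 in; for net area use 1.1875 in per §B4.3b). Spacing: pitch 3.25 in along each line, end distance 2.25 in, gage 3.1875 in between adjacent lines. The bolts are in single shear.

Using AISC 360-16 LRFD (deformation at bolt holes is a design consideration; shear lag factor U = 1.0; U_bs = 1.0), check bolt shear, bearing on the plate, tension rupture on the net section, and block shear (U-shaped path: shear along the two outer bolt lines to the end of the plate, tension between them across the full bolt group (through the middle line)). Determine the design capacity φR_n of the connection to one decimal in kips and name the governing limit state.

126.6 kips (net-section rupture governs)

Bolt shear: A_b = π(1)²/4 = 0.7854 in². φR_n = 0.75 × 54 × 0.7854 × 12 × 1 = 381.7 kips.
Bearing (0.3125 in plate, F_u = 65 ksi): end bolts L_c = 2.25 − 1.125/2 = 1.6875, R_n = min(1.2×1.6875×0.3125×65, 2.4×1×0.3125×65) = 41.133 kips/bolt; interior L_c = 3.25 − 1.125 = 2.125, R_n = 48.75 kips/bolt. φR_n = 0.75 × (3×41.133 + 9×48.75) = 421.6 kips.
Tension rupture (net): A_n = (11.875 − 3×1.1875)×0.3125 = 2.5977 in² (U = 1.0, A_e = A_n). φR_n = 0.75 × 65 × 2.5977 = 126.6 kips.
Block shear: shear path 2×[2.25+3×3.25] = 2×12 in, A_gv = 7.5, A_nv = 2×(12 − 3.5×1.1875)×0.3125 = 4.9023 in²; tension across gage: (6.375 − 2×1.1875)×0.3125 = 1.25 in². R_n = min(0.6×65×4.9023, 0.6×50×7.5) + 1.0×65×1.25 = min(191.19, 225) + 81.25 = 272.44 kips. φR_n = 0.75 × 272.44 = 204.3 kips.
Governing: min(381.7, 421.6, 126.6, 204.3) = 126.6 kips → net-section rupture.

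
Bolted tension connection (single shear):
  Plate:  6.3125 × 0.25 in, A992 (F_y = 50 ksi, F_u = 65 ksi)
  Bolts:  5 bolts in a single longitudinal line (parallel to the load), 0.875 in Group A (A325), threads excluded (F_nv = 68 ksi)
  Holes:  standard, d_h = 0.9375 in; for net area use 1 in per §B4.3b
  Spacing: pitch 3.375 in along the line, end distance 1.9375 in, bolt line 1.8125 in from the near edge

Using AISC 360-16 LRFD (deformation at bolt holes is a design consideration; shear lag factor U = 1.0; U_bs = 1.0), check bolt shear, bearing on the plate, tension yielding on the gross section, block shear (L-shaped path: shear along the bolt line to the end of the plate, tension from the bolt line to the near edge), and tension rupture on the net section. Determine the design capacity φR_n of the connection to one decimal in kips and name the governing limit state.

64.7 kips (net-section rupture governs)

Bolt shear: A_b = π(0.875)²/4 = 0.60132 in². φR_n = 0.75 × 68 × 0.60132 × 5 × 1 = 153.3 kips.
Bearing (0.25 in plate, F_u = 65 ksi): end bolts L_c = 1.9375 − 0.9375/2 = 1.46875, R_n = min(1.2×1.46875×0.25×65, 2.4×0.875×0.25×65) = 28.641 kips/bolt; interior L_c = 3.375 − 0.9375 = 2.4375, R_n = 34.125 kips/bolt. φR_n = 0.75 × (1×28.641 + 4×34.125) = 123.9 kips.
Tension yield (gross): A_g = 6.3125×0.25 = 1.5781 in². φR_n = 0.90 × 50 × 1.5781 = 71.0 kips.
Block shear: shear path 1×[1.9375+4×3.375] = 1×15.4375 in, A_gv = 3.8594, A_nv = 1×(15.4375 − 4.5×1)×0.25 = 2.7344 in²; tension to near edge: (1.8125 − 0.5×1)×0.25 = 0.32813 in². R_n = min(0.6×65×2.7344, 0.6×50×3.8594) + 1.0×65×0.32813 = min(106.64, 115.78) + 21.328 = 127.97 kips. φR_n = 0.75 × 127.97 = 96.0 kips.
Tension rupture (net): A_n = (6.3125 − 1×1)×0.25 = 1.3281 in² (U = 1.0, A_e = A_n). φR_n = 0.75 × 65 × 1.3281 = 64.7 kips.
Governing: min(153.3, 123.9, 71.0, 96.0, 64.7) = 64.7 kips → net-section rupture.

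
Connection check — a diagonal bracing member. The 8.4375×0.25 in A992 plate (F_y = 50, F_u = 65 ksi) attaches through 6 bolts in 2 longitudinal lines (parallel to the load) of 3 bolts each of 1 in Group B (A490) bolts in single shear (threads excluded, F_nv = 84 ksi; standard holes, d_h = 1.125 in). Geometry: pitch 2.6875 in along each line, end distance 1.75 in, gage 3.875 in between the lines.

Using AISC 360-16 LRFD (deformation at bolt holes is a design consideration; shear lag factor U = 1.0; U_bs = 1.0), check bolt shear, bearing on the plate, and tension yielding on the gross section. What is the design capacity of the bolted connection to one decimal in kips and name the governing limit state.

94.9 kips (gross-section yield governs)

Bolt shear: A_b = π(1)²/4 = 0.7854 in². φR_n = 0.75 × 84 × 0.7854 × 6 × 1 = 296.9 kips.
Bearing (0.25 in plate, F_u = 65 ksi): end bolts L_c = 1.75 − 1.125/2 = 1.1875, R_n = min(1.2×1.1875×0.25×65, 2.4×1×0.25×65) = 23.156 kips/bolt; interior L_c = 2.6875 − 1.125 = 1.5625, R_n = 30.469 kips/bolt. φR_n = 0.75 × (2×23.156 + 4×30.469) = 126.1 kips.
Tension yield (gross): A_g = 8.4375×0.25 = 2.1094 in². φR_n = 0.90 × 50 × 2.1094 = 94.9 kips.
Governing: min(296.9, 126.1, 94.9) = 94.9 kips → gross-section yield.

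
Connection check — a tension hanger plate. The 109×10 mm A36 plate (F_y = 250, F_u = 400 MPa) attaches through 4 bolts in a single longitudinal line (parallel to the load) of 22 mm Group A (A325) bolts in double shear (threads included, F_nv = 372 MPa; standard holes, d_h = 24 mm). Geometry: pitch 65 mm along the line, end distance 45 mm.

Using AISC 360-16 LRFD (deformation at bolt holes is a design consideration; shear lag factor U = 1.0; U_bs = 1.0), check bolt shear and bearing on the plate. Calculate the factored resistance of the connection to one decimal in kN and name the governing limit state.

561.6 kN (bearing governs)

Bolt shear: A_b = π(22)²/4 = 380.13 mm². φR_n = 0.75 × 372 × 380.13 × 4 × 2 = 848.5 kN.
Bearing (10 mm plate, F_u = 400 MPa): end bolts L_c = 45 − 24/2 = 33, R_n = min(1.2×33×10×400, 2.4×22×10×400) = 158.4 kN/bolt; interior L_c = 65 − 24 = 41, R_n = 196.8 kN/bolt. φR_n = 0.75 × (1×158.4 + 3×196.8) = 561.6 kN.
Governing: min(848.5, 561.6) = 561.6 kN → bearing.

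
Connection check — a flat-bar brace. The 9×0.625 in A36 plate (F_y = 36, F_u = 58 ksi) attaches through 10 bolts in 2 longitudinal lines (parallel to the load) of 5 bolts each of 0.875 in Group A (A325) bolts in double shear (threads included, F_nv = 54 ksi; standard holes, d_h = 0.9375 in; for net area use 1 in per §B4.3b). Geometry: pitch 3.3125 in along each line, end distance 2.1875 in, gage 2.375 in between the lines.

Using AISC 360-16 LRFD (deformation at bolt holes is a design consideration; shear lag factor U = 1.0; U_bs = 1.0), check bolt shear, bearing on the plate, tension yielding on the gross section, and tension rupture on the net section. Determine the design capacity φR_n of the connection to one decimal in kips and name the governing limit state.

182.3 kips (gross-section yield governs)

Bolt shear: A_b = π(0.875)²/4 = 0.60132 in². φR_n = 0.75 × 54 × 0.60132 × 10 × 2 = 487.1 kips.
Bearing (0.625 in plate, F_u = 58 ksi): end bolts L_c = 2.1875 − 0.9375/2 = 1.71875, R_n = min(1.2×1.71875×0.625×58, 2.4×0.875×0.625×58) = 74.766 kips/bolt; interior L_c = 3.3125 − 0.9375 = 2.375, R_n = 76.125 kips/bolt. φR_n = 0.75 × (2×74.766 + 8×76.125) = 568.9 kips.
Tension yield (gross): A_g = 9×0.625 = 5.625 in². φR_n = 0.90 × 36 × 5.625 = 182.3 kips.
Tension rupture (net): A_n = (9 − 2×1)×0.625 = 4.375 in² (U = 1.0, A_e = A_n). φR_n = 0.75 × 58 × 4.375 = 190.3 kips.
Governing: min(487.1, 568.9, 182.3, 190.3) = 182.3 kips → gross-section yield.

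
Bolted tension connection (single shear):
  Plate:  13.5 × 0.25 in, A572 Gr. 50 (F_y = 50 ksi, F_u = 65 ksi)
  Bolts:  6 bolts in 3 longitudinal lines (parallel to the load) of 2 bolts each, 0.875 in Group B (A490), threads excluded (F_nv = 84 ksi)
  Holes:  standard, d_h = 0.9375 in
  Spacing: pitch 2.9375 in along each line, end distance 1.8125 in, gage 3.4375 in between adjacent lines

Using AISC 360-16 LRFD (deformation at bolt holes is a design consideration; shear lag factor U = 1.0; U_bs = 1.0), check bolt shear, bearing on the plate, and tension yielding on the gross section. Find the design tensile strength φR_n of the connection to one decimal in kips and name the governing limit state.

Bolt shear: A_b = π(0.875)²/4 = 0.60132 in². φR_n = 0.75 × 84 × 0.60132 × 6 × 1 = 227.3 kips.
Bearing (0.25 in plate, F_u = 65 ksi): end bolts L_c = 1.8125 − 0.9375/2 = 1.34375, R_n = min(1.2×1.34375×0.25×65, 2.4×0.875×0.25×65) = 26.203 kips/bolt; interior L_c = 2.9375 − 0.9375 = 2, R_n = 34.125 kips/bolt. φR_n = 0.75 × (3×26.203 + 3×34.125) = 135.7 kips.
Tension yield (gross): A_g = 13.5×0.25 = 3.375 in². φR_n = 0.90 × 50 × 3.375 = 151.9 kips.
Governing: min(227.3, 135.7, 151.9) = 135.7 kips → bearing.

135.7 kips (bearing governs)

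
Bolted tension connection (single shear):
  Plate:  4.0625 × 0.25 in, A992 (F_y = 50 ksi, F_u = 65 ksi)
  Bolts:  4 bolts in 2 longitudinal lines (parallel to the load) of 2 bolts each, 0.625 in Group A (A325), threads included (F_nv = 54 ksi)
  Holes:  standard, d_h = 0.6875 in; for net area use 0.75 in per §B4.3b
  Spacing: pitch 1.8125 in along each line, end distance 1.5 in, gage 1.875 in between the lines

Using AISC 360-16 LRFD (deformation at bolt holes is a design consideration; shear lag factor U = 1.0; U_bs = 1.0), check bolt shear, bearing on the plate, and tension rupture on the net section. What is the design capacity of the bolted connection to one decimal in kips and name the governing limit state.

Bolt shear: A_b = π(0.625)²/4 = 0.3068 in². φR_n = 0.75 × 54 × 0.3068 × 4 × 1 = 49.7 kips.
Bearing (0.25 in plate, F_u = 65 ksi): end bolts L_c = 1.5 − 0.6875/2 = 1.15625, R_n = min(1.2×1.15625×0.25×65, 2.4×0.625×0.25×65) = 22.547 kips/bolt; interior L_c = 1.8125 − 0.6875 = 1.125, R_n = 21.938 kips/bolt. φR_n = 0.75 × (2×22.547 + 2×21.938) = 66.7 kips.
Tension rupture (net): A_n = (4.0625 − 2×0.75)×0.25 = 0.64063 in² (U = 1.0, A_e = A_n). φR_n = 0.75 × 65 × 0.64063 = 31.2 kips.
Governing: min(49.7, 66.7, 31.2) = 31.2 kips → net-section rupture.

31.2 kips (net-section rupture governs)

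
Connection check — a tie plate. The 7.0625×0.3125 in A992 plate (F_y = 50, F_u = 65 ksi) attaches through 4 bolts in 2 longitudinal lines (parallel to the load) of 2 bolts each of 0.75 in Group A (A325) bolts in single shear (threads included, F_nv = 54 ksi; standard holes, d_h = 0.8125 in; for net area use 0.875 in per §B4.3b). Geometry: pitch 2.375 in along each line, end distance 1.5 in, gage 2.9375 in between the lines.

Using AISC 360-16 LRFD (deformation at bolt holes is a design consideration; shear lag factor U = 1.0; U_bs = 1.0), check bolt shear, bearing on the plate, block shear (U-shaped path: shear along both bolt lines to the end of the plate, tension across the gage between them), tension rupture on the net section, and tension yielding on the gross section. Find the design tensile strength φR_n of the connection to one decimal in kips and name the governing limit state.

Bolt shear: A_b = π(0.75)²/4 = 0.44179 in². φR_n = 0.75 × 54 × 0.44179 × 4 × 1 = 71.6 kips.
Bearing (0.3125 in plate, F_u = 65 ksi): end bolts L_c = 1.5 − 0.8125/2 = 1.09375, R_n = min(1.2×1.09375×0.3125×65, 2.4×0.75×0.3125×65) = 26.66 kips/bolt; interior L_c = 2.375 − 0.8125 = 1.5625, R_n = 36.563 kips/bolt. φR_n = 0.75 × (2×26.66 + 2×36.563) = 94.8 kips.
Block shear: shear path 2×[1.5+1×2.375] = 2×3.875 in, A_gv = 2.4219, A_nv = 2×(3.875 − 1.5×0.875)×0.3125 = 1.6016 in²; tension across gage: (2.9375 − 1×0.875)×0.3125 = 0.64453 in². R_n = min(0.6×65×1.6016, 0.6×50×2.4219) + 1.0×65×0.64453 = min(62.462, 72.657) + 41.894 = 104.36 kips. φR_n = 0.75 × 104.36 = 78.3 kips.
Tension rupture (net): A_n = (7.0625 − 2×0.875)×0.3125 = 1.6602 in² (U = 1.0, A_e = A_n). φR_n = 0.75 × 65 × 1.6602 = 80.9 kips.
Tension yield (gross): A_g = 7.0625×0.3125 = 2.207 in². φR_n = 0.90 × 50 × 2.207 = 99.3 kips.
Governing: min(71.6, 94.8, 78.3, 80.9, 99.3) = 71.6 kips → bolt shear.

71.6 kips (bolt shear governs)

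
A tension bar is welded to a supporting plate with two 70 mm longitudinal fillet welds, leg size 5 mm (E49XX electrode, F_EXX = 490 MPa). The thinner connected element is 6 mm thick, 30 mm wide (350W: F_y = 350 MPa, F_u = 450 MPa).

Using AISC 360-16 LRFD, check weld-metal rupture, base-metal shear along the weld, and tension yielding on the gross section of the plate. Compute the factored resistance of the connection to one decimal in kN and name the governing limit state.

56.7 kN (gross-section yield governs)

Weld metal: throat = 0.707×5 = 3.535 mm, L = 2×70 = 140 mm. φR_n = 0.75 × 0.6 × 490 × 3.535 × 140 = 109.1 kN.
Base metal shear (6 mm plate): yield φR_n = 1.0×0.6×350×6×140 = 176.4 kN; rupture φR_n = 0.75×0.6×450×6×140 = 170.1 kN; take 170.1 kN (rupture).
Tension yield (gross): A_g = 30×6 = 180 mm². φR_n = 0.90 × 350 × 180 = 56.7 kN.
Governing: min(109.1, 170.1, 56.7) = 56.7 kN → gross-section yield.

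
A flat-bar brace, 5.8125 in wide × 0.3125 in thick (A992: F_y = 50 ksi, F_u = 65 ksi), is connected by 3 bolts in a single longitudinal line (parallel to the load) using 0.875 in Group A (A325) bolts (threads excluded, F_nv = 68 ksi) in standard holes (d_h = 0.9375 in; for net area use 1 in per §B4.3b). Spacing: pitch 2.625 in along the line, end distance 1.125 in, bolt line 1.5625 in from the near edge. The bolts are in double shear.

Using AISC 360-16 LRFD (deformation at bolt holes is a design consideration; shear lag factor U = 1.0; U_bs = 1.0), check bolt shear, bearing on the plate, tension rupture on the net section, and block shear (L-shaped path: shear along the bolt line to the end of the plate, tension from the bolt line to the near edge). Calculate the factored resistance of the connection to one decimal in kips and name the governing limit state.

51.6 kips (block shear governs)

Bolt shear: A_b = π(0.875)²/4 = 0.60132 in². φR_n = 0.75 × 68 × 0.60132 × 3 × 2 = 184.0 kips.
Bearing (0.3125 in plate, F_u = 65 ksi): end bolts L_c = 1.125 − 0.9375/2 = 0.65625, R_n = min(1.2×0.65625×0.3125×65, 2.4×0.875×0.3125×65) = 15.996 kips/bolt; interior L_c = 2.625 − 0.9375 = 1.6875, R_n = 41.133 kips/bolt. φR_n = 0.75 × (1×15.996 + 2×41.133) = 73.7 kips.
Tension rupture (net): A_n = (5.8125 − 1×1)×0.3125 = 1.5039 in² (U = 1.0, A_e = A_n). φR_n = 0.75 × 65 × 1.5039 = 73.3 kips.
Block shear: shear path 1×[1.125+2×2.625] = 1×6.375 in, A_gv = 1.9922, A_nv = 1×(6.375 − 2.5×1)×0.3125 = 1.2109 in²; tension to near edge: (1.5625 − 0.5×1)×0.3125 = 0.33203 in². R_n = min(0.6×65×1.2109, 0.6×50×1.9922) + 1.0×65×0.33203 = min(47.225, 59.766) + 21.582 = 68.807 kips. φR_n = 0.75 × 68.807 = 51.6 kips.
Governing: min(184.0, 73.7, 73.3, 51.6) = 51.6 kips → block shear.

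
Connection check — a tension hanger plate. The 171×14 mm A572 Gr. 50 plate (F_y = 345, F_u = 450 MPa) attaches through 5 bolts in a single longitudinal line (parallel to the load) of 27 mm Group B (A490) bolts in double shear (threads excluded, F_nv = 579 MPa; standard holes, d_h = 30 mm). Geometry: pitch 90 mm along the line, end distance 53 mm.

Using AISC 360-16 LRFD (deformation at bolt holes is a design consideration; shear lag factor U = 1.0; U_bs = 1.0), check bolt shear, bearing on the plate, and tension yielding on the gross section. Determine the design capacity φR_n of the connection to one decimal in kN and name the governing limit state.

Bolt shear: A_b = π(27)²/4 = 572.56 mm². φR_n = 0.75 × 579 × 572.56 × 5 × 2 = 2486.3 kN.
Bearing (14 mm plate, F_u = 450 MPa): end bolts L_c = 53 − 30/2 = 38, R_n = min(1.2×38×14×450, 2.4×27×14×450) = 287.28 kN/bolt; interior L_c = 90 − 30 = 60, R_n = 408.24 kN/bolt. φR_n = 0.75 × (1×287.28 + 4×408.24) = 1440.2 kN.
Tension yield (gross): A_g = 171×14 = 2394 mm². φR_n = 0.90 × 345 × 2394 = 743.3 kN.
Governing: min(2486.3, 1440.2, 743.3) = 743.3 kN → gross-section yield.

743.3 kN (gross-section yield governs)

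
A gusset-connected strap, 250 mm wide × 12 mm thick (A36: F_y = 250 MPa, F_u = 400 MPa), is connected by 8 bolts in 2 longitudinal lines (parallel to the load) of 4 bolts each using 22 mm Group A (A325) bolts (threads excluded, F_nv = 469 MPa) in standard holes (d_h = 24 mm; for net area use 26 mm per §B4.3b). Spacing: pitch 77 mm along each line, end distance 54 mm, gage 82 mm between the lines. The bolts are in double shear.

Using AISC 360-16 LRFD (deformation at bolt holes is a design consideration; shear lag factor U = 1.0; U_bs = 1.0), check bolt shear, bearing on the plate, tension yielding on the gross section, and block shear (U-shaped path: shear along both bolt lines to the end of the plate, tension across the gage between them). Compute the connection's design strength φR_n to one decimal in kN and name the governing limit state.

Bolt shear: A_b = π(22)²/4 = 380.13 mm². φR_n = 0.75 × 469 × 380.13 × 8 × 2 = 2139.4 kN.
Bearing (12 mm plate, F_u = 400 MPa): end bolts L_c = 54 − 24/2 = 42, R_n = min(1.2×42×12×400, 2.4×22×12×400) = 241.92 kN/bolt; interior L_c = 77 − 24 = 53, R_n = 253.44 kN/bolt. φR_n = 0.75 × (2×241.92 + 6×253.44) = 1503.4 kN.
Tension yield (gross): A_g = 250×12 = 3000 mm². φR_n = 0.90 × 250 × 3000 = 675.0 kN.
Block shear: shear path 2×[54+3×77] = 2×285 mm, A_gv = 6840, A_nv = 2×(285 − 3.5×26)×12 = 4656 mm²; tension across gage: (82 − 1×26)×12 = 672 mm². R_n = min(0.6×400×4656, 0.6×250×6840) + 1.0×400×672 = min(1117.4, 1026) + 268.8 = 1294.8 kN. φR_n = 0.75 × 1294.8 = 971.1 kN.
Governing: min(2139.4, 1503.4, 675.0, 971.1) = 675.0 kN → gross-section yield.

675.0 kN (gross-section yield governs)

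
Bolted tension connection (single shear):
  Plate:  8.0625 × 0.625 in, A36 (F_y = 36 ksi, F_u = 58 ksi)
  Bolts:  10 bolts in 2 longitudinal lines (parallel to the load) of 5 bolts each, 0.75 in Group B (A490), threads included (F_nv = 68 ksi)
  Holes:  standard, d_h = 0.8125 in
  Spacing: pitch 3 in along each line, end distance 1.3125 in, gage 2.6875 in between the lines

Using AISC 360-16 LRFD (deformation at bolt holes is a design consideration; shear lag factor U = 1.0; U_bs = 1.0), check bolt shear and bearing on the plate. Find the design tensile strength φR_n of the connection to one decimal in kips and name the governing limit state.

225.3 kips (bolt shear governs)

Bolt shear: A_b = π(0.75)²/4 = 0.44179 in². φR_n = 0.75 × 68 × 0.44179 × 10 × 1 = 225.3 kips.
Bearing (0.625 in plate, F_u = 58 ksi): end bolts L_c = 1.3125 − 0.8125/2 = 0.90625, R_n = min(1.2×0.90625×0.625×58, 2.4×0.75×0.625×58) = 39.422 kips/bolt; interior L_c = 3 − 0.8125 = 2.1875, R_n = 65.25 kips/bolt. φR_n = 0.75 × (2×39.422 + 8×65.25) = 450.6 kips.
Governing: min(225.3, 450.6) = 225.3 kips → bolt shear.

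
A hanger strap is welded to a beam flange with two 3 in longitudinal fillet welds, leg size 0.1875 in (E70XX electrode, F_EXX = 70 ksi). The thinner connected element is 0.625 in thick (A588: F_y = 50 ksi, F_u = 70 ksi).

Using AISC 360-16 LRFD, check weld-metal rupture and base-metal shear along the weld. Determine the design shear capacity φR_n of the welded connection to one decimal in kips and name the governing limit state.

Weld metal: throat = 0.707×0.1875 = 0.13256 in, L = 2×3 = 6 in. φR_n = 0.75 × 0.6 × 70 × 0.13256 × 6 = 25.1 kips.
Base metal shear (0.625 in plate): yield φR_n = 1.0×0.6×50×0.625×6 = 112.5 kips; rupture φR_n = 0.75×0.6×70×0.625×6 = 118.1 kips; take 112.5 kips (yield).
Governing: min(25.1, 112.5) = 25.1 kips → weld metal.

25.1 kips (weld metal governs)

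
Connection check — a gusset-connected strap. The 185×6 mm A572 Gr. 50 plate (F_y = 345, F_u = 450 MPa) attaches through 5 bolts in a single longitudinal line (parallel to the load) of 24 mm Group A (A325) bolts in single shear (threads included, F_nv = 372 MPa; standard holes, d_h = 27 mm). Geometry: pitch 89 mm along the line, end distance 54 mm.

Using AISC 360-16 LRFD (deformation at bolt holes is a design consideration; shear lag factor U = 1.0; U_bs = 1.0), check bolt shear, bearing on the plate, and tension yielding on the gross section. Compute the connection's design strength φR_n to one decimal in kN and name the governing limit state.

344.7 kN (gross-section yield governs)

Bolt shear: A_b = π(24)²/4 = 452.39 mm². φR_n = 0.75 × 372 × 452.39 × 5 × 1 = 631.1 kN.
Bearing (6 mm plate, F_u = 450 MPa): end bolts L_c = 54 − 27/2 = 40.5, R_n = min(1.2×40.5×6×450, 2.4×24×6×450) = 131.22 kN/bolt; interior L_c = 89 − 27 = 62, R_n = 155.52 kN/bolt. φR_n = 0.75 × (1×131.22 + 4×155.52) = 565.0 kN.
Tension yield (gross): A_g = 185×6 = 1110 mm². φR_n = 0.90 × 345 × 1110 = 344.7 kN.
Governing: min(631.1, 565.0, 344.7) = 344.7 kN → gross-section yield.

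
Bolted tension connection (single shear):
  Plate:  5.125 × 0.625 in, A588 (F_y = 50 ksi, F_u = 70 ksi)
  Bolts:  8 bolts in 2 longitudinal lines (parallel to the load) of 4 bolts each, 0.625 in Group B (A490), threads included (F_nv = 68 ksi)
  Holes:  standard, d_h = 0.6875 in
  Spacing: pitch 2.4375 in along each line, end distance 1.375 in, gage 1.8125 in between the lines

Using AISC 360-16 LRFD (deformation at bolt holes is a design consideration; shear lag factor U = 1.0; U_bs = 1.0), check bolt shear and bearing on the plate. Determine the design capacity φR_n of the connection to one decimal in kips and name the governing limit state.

Bolt shear: A_b = π(0.625)²/4 = 0.3068 in². φR_n = 0.75 × 68 × 0.3068 × 8 × 1 = 125.2 kips.
Bearing (0.625 in plate, F_u = 70 ksi): end bolts L_c = 1.375 − 0.6875/2 = 1.03125, R_n = min(1.2×1.03125×0.625×70, 2.4×0.625×0.625×70) = 54.141 kips/bolt; interior L_c = 2.4375 − 0.6875 = 1.75, R_n = 65.625 kips/bolt. φR_n = 0.75 × (2×54.141 + 6×65.625) = 376.5 kips.
Governing: min(125.2, 376.5) = 125.2 kips → bolt shear.

125.2 kips (bolt shear governs)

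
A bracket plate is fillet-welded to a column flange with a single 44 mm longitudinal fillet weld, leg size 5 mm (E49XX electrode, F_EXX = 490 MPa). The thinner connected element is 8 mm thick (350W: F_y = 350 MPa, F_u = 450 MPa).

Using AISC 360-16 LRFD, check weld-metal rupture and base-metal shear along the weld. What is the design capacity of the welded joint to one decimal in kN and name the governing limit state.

34.3 kN (weld metal governs)

Weld metal: throat = 0.707×5 = 3.535 mm, L = 44 mm. φR_n = 0.75 × 0.6 × 490 × 3.535 × 44 = 34.3 kN.
Base metal shear (8 mm plate): yield φR_n = 1.0×0.6×350×8×44 = 73.9 kN; rupture φR_n = 0.75×0.6×450×8×44 = 71.3 kN; take 71.3 kN (rupture).
Governing: min(34.3, 71.3) = 34.3 kN → weld metal.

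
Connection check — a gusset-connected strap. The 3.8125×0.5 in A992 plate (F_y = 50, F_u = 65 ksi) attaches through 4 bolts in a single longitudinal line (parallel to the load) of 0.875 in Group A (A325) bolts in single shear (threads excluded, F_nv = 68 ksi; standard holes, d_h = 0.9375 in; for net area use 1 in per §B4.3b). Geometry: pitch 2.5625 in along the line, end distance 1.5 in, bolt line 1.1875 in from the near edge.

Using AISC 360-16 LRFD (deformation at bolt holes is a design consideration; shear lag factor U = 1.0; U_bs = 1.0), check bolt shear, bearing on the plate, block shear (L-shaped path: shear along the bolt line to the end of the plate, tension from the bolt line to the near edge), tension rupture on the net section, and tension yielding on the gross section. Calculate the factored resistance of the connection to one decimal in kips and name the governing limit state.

68.6 kips (net-section rupture governs)

Bolt shear: A_b = π(0.875)²/4 = 0.60132 in². φR_n = 0.75 × 68 × 0.60132 × 4 × 1 = 122.7 kips.
Bearing (0.5 in plate, F_u = 65 ksi): end bolts L_c = 1.5 − 0.9375/2 = 1.03125, R_n = min(1.2×1.03125×0.5×65, 2.4×0.875×0.5×65) = 40.219 kips/bolt; interior L_c = 2.5625 − 0.9375 = 1.625, R_n = 63.375 kips/bolt. φR_n = 0.75 × (1×40.219 + 3×63.375) = 172.8 kips.
Block shear: shear path 1×[1.5+3×2.5625] = 1×9.1875 in, A_gv = 4.5938, A_nv = 1×(9.1875 − 3.5×1)×0.5 = 2.8438 in²; tension to near edge: (1.1875 − 0.5×1)×0.5 = 0.34375 in². R_n = min(0.6×65×2.8438, 0.6×50×4.5938) + 1.0×65×0.34375 = min(110.91, 137.81) + 22.344 = 133.25 kips. φR_n = 0.75 × 133.25 = 99.9 kips.
Tension rupture (net): A_n = (3.8125 − 1×1)×0.5 = 1.4063 in² (U = 1.0, A_e = A_n). φR_n = 0.75 × 65 × 1.4063 = 68.6 kips.
Tension yield (gross): A_g = 3.8125×0.5 = 1.9063 in². φR_n = 0.90 × 50 × 1.9063 = 85.8 kips.
Governing: min(122.7, 172.8, 99.9, 68.6, 85.8) = 68.6 kips → net-section rupture.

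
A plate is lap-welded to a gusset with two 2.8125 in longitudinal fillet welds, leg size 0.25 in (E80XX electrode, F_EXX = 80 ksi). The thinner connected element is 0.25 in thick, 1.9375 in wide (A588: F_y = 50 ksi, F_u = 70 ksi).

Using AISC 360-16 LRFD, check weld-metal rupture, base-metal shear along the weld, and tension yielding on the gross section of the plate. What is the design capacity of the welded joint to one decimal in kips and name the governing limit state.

Weld metal: throat = 0.707×0.25 = 0.17675 in, L = 2×2.8125 = 5.625 in. φR_n = 0.75 × 0.6 × 80 × 0.17675 × 5.625 = 35.8 kips.
Base metal shear (0.25 in plate): yield φR_n = 1.0×0.6×50×0.25×5.625 = 42.2 kips; rupture φR_n = 0.75×0.6×70×0.25×5.625 = 44.3 kips; take 42.2 kips (yield).
Tension yield (gross): A_g = 1.9375×0.25 = 0.48438 in². φR_n = 0.90 × 50 × 0.48438 = 21.8 kips.
Governing: min(35.8, 42.2, 21.8) = 21.8 kips → gross-section yield.

21.8 kips (gross-section yield governs)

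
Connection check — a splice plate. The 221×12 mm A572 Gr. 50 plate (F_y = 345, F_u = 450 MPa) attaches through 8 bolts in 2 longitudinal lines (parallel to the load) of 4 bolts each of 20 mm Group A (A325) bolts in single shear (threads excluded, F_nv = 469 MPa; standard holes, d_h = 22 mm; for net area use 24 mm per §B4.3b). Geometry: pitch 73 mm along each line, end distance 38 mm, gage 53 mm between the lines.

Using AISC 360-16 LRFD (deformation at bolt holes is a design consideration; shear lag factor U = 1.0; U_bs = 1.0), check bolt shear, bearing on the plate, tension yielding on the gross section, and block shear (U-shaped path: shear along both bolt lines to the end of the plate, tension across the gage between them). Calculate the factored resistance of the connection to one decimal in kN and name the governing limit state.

Bolt shear: A_b = π(20)²/4 = 314.16 mm². φR_n = 0.75 × 469 × 314.16 × 8 × 1 = 884.0 kN.
Bearing (12 mm plate, F_u = 450 MPa): end bolts L_c = 38 − 22/2 = 27, R_n = min(1.2×27×12×450, 2.4×20×12×450) = 174.96 kN/bolt; interior L_c = 73 − 22 = 51, R_n = 259.2 kN/bolt. φR_n = 0.75 × (2×174.96 + 6×259.2) = 1428.8 kN.
Tension yield (gross): A_g = 221×12 = 2652 mm². φR_n = 0.90 × 345 × 2652 = 823.4 kN.
Block shear: shear path 2×[38+3×73] = 2×257 mm, A_gv = 6168, A_nv = 2×(257 − 3.5×24)×12 = 4152 mm²; tension across gage: (53 − 1×24)×12 = 348 mm². R_n = min(0.6×450×4152, 0.6×345×6168) + 1.0×450×348 = min(1121, 1276.8) + 156.6 = 1277.6 kN. φR_n = 0.75 × 1277.6 = 958.2 kN.
Governing: min(884.0, 1428.8, 823.4, 958.2) = 823.4 kN → gross-section yield.

823.4 kN (gross-section yield governs)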